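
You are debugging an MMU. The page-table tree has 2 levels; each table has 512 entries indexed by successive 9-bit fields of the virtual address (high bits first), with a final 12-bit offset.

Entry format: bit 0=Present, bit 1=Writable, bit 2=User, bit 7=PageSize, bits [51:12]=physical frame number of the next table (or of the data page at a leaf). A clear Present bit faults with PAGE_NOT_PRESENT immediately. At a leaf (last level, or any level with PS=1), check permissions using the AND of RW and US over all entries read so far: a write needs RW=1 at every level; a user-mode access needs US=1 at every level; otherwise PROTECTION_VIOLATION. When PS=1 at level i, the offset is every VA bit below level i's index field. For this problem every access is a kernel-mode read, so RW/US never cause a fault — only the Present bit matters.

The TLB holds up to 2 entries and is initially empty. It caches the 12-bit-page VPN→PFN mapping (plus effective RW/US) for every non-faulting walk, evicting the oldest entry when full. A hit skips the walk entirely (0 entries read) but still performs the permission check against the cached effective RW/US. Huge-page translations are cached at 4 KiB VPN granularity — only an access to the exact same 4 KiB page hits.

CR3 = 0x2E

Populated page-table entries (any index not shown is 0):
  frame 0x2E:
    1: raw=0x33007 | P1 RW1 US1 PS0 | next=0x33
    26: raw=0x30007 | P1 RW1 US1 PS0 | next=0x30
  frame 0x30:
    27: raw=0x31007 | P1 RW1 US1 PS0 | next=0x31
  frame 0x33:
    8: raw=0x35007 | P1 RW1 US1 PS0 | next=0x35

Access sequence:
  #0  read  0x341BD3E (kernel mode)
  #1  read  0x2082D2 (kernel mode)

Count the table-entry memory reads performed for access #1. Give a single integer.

Per-access translation:
#0 VA=0x341BD3E (r,kernel):
  L0 @0x2E[26] → 0x30007  P=1,RW=1,US=1,PS=0
  L1 @0x30[27] → 0x31007  P=1,RW=1,US=1,PS=0
  ⇒ phys 0x31D3E  [2 reads]
#1 VA=0x2082D2 (r,kernel):
  L0 @0x2E[1] → 0x33007  P=1,RW=1,US=1,PS=0
  L1 @0x33[8] → 0x35007  P=1,RW=1,US=1,PS=0
  ⇒ phys 0x352D2  [2 reads]

Entries read for #1: 2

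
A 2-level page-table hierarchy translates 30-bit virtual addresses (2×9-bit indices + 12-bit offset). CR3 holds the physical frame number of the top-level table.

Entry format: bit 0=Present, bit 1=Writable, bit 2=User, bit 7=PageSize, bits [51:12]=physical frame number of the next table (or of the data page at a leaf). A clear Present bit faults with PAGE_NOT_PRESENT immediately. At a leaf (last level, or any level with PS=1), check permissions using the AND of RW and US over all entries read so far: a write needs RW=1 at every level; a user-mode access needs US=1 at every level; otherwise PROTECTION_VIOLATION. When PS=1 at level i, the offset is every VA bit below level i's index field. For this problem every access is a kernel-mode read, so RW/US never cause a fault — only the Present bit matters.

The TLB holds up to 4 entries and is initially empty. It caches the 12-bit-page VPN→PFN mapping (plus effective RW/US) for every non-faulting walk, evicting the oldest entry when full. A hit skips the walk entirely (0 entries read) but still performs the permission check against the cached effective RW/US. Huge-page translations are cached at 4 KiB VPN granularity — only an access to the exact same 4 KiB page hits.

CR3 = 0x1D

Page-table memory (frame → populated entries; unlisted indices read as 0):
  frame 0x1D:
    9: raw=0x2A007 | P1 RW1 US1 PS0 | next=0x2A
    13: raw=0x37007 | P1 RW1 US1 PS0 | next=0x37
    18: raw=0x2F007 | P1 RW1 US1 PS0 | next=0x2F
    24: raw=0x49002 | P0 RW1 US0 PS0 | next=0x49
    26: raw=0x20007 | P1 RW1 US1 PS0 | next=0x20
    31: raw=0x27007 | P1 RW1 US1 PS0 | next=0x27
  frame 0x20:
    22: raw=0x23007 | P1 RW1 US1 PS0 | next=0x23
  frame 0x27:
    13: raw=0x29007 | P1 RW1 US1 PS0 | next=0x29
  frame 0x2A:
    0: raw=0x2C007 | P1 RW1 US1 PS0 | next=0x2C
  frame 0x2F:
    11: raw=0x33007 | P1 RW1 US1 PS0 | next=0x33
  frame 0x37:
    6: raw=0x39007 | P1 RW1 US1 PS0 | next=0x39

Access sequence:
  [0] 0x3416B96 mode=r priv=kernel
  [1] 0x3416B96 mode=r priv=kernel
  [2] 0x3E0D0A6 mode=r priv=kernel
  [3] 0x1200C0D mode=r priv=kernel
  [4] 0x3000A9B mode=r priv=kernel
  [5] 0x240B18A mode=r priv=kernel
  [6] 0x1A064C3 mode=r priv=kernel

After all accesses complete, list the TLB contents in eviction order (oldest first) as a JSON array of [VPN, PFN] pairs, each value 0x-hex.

Walk each access:
#0 VA=0x3416B96 (r,kernel):
  L0: frame=0x1D idx=26 entry=0x20007 [P=1 RW=1 US=1 PS=0]
  L1: frame=0x20 idx=22 entry=0x23007 [P=1 RW=1 US=1 PS=0]
  → PA=0x23B96  (2 entries read)
#1 VA=0x3416B96 (r,kernel):
  TLB hit vpn=0x3416 → PA=0x23B96
#2 VA=0x3E0D0A6 (r,kernel):
  L0: frame=0x1D idx=31 entry=0x27007 [P=1 RW=1 US=1 PS=0]
  L1: frame=0x27 idx=13 entry=0x29007 [P=1 RW=1 US=1 PS=0]
  → PA=0x290A6  (2 entries read)
#3 VA=0x1200C0D (r,kernel):
  L0: frame=0x1D idx=9 entry=0x2A007 [P=1 RW=1 US=1 PS=0]
  L1: frame=0x2A idx=0 entry=0x2C007 [P=1 RW=1 US=1 PS=0]
  → PA=0x2CC0D  (2 entries read)
#4 VA=0x3000A9B (r,kernel):
  L0: frame=0x1D idx=24 entry=0x49002 [P=0 RW=1 US=0 PS=0]
  ✗ PAGE_NOT_PRESENT  [1 reads]
#5 VA=0x240B18A (r,kernel):
  L0: frame=0x1D idx=18 entry=0x2F007 [P=1 RW=1 US=1 PS=0]
  L1: frame=0x2F idx=11 entry=0x33007 [P=1 RW=1 US=1 PS=0]
  → PA=0x3318A  (2 entries read)
#6 VA=0x1A064C3 (r,kernel):
  L0: frame=0x1D idx=13 entry=0x37007 [P=1 RW=1 US=1 PS=0]
  L1: frame=0x37 idx=6 entry=0x39007 [P=1 RW=1 US=1 PS=0]
  → PA=0x394C3  (2 entries read)

TLB: [["0x3E0D", "0x29"], ["0x1200", "0x2C"], ["0x240B", "0x33"], ["0x1A06", "0x39"]]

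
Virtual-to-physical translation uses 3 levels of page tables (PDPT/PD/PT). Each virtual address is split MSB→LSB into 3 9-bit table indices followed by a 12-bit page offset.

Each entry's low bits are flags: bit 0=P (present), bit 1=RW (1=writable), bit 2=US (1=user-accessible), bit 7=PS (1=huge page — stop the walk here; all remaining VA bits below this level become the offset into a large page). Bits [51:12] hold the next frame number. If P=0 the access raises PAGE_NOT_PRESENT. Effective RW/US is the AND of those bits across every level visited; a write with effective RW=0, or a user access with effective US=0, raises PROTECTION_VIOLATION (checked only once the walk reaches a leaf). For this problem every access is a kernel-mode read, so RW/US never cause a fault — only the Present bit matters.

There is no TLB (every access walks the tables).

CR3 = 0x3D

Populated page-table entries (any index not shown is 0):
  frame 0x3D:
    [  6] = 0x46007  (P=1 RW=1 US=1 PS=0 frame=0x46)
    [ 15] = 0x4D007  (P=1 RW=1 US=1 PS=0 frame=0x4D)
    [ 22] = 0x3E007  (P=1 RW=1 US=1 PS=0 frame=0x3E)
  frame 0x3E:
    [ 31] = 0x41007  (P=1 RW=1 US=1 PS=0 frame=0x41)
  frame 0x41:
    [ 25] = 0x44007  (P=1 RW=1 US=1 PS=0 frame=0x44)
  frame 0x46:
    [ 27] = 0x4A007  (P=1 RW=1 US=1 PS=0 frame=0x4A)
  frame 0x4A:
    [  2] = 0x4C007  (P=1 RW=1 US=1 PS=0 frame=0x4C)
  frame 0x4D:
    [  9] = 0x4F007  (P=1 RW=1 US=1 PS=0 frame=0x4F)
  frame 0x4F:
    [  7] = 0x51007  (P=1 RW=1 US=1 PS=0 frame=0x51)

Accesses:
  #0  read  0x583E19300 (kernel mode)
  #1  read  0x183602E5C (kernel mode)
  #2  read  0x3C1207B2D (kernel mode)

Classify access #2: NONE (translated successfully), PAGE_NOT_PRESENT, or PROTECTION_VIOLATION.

Trace:
#0 VA=0x583E19300 (r,kernel):
  [0] read 0x3D idx=22: raw=0x3E007 flags P=1 W=1 U=1 S=0
  [1] read 0x3E idx=31: raw=0x41007 flags P=1 W=1 U=1 S=0
  [2] read 0x41 idx=25: raw=0x44007 flags P=1 W=1 U=1 S=0
  ✓ 0x44300  — 3 lookups
#1 VA=0x183602E5C (r,kernel):
  [0] read 0x3D idx=6: raw=0x46007 flags P=1 W=1 U=1 S=0
  [1] read 0x46 idx=27: raw=0x4A007 flags P=1 W=1 U=1 S=0
  [2] read 0x4A idx=2: raw=0x4C007 flags P=1 W=1 U=1 S=0
  ✓ 0x4CE5C  — 3 lookups
#2 VA=0x3C1207B2D (r,kernel):
  [0] read 0x3D idx=15: raw=0x4D007 flags P=1 W=1 U=1 S=0
  [1] read 0x4D idx=9: raw=0x4F007 flags P=1 W=1 U=1 S=0
  [2] read 0x4F idx=7: raw=0x51007 flags P=1 W=1 U=1 S=0
  ✓ 0x51B2D  — 3 lookups

Access #2 fault: NONE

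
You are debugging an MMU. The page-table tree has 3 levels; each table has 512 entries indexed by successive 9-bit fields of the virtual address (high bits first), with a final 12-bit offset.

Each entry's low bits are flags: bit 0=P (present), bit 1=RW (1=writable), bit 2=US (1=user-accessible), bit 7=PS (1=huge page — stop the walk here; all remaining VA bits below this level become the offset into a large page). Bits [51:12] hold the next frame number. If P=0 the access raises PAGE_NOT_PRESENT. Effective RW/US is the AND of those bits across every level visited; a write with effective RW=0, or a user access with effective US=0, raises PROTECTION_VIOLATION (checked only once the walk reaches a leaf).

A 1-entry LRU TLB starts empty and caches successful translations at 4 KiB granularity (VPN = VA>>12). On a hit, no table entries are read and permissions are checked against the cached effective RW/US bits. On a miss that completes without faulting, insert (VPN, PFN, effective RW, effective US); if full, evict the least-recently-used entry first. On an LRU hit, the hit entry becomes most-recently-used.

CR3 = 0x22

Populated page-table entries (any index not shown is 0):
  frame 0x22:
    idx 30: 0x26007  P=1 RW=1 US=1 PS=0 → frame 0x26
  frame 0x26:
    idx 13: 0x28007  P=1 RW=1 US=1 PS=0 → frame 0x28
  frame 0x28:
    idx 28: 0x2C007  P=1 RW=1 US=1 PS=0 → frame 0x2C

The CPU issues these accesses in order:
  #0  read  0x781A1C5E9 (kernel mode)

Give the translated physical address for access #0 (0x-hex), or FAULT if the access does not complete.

Trace:
#0 VA=0x781A1C5E9 (r,kernel):
  L0: frame=0x22 idx=30 entry=0x26007 [P=1 RW=1 US=1 PS=0]
  L1: frame=0x26 idx=13 entry=0x28007 [P=1 RW=1 US=1 PS=0]
  L2: frame=0x28 idx=28 entry=0x2C007 [P=1 RW=1 US=1 PS=0]
  ⇒ phys 0x2C5E9  [3 reads]

Access #0 PA: 0x2C5E9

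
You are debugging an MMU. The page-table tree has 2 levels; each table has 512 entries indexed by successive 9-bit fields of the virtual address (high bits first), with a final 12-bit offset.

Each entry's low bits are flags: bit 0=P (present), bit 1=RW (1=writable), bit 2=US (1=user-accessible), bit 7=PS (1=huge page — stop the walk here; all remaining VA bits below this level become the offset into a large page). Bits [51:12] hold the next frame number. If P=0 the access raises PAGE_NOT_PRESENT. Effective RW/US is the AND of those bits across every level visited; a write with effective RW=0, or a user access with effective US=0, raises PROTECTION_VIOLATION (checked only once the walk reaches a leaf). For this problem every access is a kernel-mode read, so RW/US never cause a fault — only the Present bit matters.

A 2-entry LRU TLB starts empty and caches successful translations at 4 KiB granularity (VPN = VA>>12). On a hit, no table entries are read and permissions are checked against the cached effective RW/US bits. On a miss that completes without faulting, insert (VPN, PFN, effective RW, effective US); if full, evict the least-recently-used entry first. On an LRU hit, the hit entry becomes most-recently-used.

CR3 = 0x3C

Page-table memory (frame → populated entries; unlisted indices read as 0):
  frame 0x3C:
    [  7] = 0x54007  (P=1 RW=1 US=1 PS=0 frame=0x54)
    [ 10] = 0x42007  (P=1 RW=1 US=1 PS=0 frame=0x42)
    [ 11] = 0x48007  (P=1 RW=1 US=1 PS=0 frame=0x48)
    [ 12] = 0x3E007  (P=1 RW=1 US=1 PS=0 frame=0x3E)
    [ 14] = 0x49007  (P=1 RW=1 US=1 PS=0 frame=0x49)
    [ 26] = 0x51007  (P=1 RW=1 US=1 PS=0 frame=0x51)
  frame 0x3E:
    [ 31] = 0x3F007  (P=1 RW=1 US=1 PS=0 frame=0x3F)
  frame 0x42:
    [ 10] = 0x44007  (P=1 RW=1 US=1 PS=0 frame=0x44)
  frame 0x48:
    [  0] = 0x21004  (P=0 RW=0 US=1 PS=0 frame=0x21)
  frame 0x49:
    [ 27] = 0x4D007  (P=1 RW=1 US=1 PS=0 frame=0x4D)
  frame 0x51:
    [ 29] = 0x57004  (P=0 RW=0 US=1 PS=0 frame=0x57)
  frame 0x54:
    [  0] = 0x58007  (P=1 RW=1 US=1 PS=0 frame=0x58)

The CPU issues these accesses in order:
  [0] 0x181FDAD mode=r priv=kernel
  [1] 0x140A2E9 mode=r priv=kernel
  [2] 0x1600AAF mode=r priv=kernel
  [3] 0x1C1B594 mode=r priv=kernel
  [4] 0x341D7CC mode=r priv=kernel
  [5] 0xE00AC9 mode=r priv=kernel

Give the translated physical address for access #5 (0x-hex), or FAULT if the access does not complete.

Walk each access:
#0 VA=0x181FDAD (r,kernel):
  lvl0: tbl 0x3C, slot 12 ⇒ 0x3E007 (P1/RW1/US1/PS0)
  lvl1: tbl 0x3E, slot 31 ⇒ 0x3F007 (P1/RW1/US1/PS0)
  → PA=0x3FDAD  (2 entries read)
#1 VA=0x140A2E9 (r,kernel):
  lvl0: tbl 0x3C, slot 10 ⇒ 0x42007 (P1/RW1/US1/PS0)
  lvl1: tbl 0x42, slot 10 ⇒ 0x44007 (P1/RW1/US1/PS0)
  → PA=0x442E9  (2 entries read)
#2 VA=0x1600AAF (r,kernel):
  lvl0: tbl 0x3C, slot 11 ⇒ 0x48007 (P1/RW1/US1/PS0)
  lvl1: tbl 0x48, slot 0 ⇒ 0x21004 (P0/RW0/US1/PS0)
  → PAGE_NOT_PRESENT  (2 entries read)
#3 VA=0x1C1B594 (r,kernel):
  lvl0: tbl 0x3C, slot 14 ⇒ 0x49007 (P1/RW1/US1/PS0)
  lvl1: tbl 0x49, slot 27 ⇒ 0x4D007 (P1/RW1/US1/PS0)
  → PA=0x4D594  (2 entries read)
#4 VA=0x341D7CC (r,kernel):
  lvl0: tbl 0x3C, slot 26 ⇒ 0x51007 (P1/RW1/US1/PS0)
  lvl1: tbl 0x51, slot 29 ⇒ 0x57004 (P0/RW0/US1/PS0)
  → PAGE_NOT_PRESENT  (2 entries read)
#5 VA=0xE00AC9 (r,kernel):
  lvl0: tbl 0x3C, slot 7 ⇒ 0x54007 (P1/RW1/US1/PS0)
  lvl1: tbl 0x54, slot 0 ⇒ 0x58007 (P1/RW1/US1/PS0)
  → PA=0x58AC9  (2 entries read)

Access #5 PA: 0x58AC9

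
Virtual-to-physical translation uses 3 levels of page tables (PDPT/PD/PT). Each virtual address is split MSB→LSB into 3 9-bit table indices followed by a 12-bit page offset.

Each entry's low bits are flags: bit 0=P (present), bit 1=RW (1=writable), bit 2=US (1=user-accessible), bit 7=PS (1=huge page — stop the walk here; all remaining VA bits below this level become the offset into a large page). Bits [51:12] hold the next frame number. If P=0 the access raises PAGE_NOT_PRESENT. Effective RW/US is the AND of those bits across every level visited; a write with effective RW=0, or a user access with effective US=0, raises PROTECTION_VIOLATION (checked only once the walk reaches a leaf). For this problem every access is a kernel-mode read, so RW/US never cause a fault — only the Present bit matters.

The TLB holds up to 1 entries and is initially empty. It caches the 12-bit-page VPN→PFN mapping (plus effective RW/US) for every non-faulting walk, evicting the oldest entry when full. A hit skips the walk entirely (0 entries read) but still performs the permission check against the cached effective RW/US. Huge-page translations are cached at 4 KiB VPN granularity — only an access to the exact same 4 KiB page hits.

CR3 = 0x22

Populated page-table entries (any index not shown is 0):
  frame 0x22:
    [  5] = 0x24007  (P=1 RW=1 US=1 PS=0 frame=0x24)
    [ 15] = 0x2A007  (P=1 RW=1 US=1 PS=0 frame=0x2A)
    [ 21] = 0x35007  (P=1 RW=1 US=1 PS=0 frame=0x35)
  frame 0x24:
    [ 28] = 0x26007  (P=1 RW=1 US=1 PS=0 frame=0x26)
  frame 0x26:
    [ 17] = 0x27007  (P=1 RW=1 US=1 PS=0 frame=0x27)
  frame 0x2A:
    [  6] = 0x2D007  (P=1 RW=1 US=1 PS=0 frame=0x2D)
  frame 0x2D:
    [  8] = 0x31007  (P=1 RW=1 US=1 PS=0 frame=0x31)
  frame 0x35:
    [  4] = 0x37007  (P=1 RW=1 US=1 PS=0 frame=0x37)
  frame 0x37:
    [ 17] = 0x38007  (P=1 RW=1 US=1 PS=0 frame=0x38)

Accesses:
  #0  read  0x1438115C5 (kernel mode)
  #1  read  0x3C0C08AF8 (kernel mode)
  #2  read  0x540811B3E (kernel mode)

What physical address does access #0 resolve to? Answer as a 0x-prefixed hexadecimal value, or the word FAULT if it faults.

Trace:
#0 VA=0x1438115C5 (r,kernel):
  lvl0: tbl 0x22, slot 5 ⇒ 0x24007 (P1/RW1/US1/PS0)
  lvl1: tbl 0x24, slot 28 ⇒ 0x26007 (P1/RW1/US1/PS0)
  lvl2: tbl 0x26, slot 17 ⇒ 0x27007 (P1/RW1/US1/PS0)
  ✓ 0x275C5  — 3 lookups
#1 VA=0x3C0C08AF8 (r,kernel):
  lvl0: tbl 0x22, slot 15 ⇒ 0x2A007 (P1/RW1/US1/PS0)
  lvl1: tbl 0x2A, slot 6 ⇒ 0x2D007 (P1/RW1/US1/PS0)
  lvl2: tbl 0x2D, slot 8 ⇒ 0x31007 (P1/RW1/US1/PS0)
  ✓ 0x31AF8  — 3 lookups
#2 VA=0x540811B3E (r,kernel):
  lvl0: tbl 0x22, slot 21 ⇒ 0x35007 (P1/RW1/US1/PS0)
  lvl1: tbl 0x35, slot 4 ⇒ 0x37007 (P1/RW1/US1/PS0)
  lvl2: tbl 0x37, slot 17 ⇒ 0x38007 (P1/RW1/US1/PS0)
  ✓ 0x38B3E  — 3 lookups

Access #0 PA: 0x275C5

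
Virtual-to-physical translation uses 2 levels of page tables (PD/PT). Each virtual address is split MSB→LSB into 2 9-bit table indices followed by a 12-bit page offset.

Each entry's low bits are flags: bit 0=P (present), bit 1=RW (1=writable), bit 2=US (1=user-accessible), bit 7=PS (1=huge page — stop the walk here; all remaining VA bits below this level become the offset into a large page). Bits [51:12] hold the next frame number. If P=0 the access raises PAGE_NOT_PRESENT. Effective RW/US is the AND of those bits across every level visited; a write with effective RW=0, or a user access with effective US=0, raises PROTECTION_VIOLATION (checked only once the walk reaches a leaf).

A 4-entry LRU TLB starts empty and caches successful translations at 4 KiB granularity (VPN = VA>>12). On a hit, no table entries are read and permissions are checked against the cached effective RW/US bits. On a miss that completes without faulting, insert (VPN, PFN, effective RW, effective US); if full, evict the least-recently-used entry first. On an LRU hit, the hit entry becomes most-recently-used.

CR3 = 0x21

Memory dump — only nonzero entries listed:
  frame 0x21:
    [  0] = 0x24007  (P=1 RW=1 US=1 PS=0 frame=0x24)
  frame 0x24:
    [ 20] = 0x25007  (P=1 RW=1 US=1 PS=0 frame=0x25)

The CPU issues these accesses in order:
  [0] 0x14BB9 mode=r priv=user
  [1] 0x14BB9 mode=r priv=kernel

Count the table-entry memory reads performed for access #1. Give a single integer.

Walk each access:
#0 VA=0x14BB9 (r,user):
  L0: frame=0x21 idx=0 entry=0x24007 [P=1 RW=1 US=1 PS=0]
  L1: frame=0x24 idx=20 entry=0x25007 [P=1 RW=1 US=1 PS=0]
  ⇒ phys 0x25BB9  [2 reads]
#1 VA=0x14BB9 (r,kernel):
  TLB hit vpn=0x14 → PA=0x25BB9

Entries read for #1: 0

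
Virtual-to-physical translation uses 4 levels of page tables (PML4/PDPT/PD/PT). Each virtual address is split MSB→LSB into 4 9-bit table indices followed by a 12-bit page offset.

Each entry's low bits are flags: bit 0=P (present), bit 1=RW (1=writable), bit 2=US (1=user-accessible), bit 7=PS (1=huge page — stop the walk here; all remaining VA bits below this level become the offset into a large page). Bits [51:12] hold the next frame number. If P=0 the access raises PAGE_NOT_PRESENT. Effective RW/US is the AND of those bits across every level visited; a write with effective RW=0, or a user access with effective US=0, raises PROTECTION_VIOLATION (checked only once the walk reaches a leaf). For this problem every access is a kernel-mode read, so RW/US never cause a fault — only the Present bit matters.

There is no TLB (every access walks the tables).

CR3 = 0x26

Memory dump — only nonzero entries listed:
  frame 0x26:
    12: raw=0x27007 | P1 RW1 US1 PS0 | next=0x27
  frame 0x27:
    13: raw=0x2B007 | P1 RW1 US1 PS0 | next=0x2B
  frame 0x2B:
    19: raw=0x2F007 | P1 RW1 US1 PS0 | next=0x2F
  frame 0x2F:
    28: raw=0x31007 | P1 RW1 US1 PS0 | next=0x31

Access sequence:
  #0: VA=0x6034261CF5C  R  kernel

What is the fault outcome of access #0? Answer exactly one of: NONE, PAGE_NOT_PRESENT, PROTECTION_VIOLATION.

Walk each access:
#0 VA=0x6034261CF5C (r,kernel):
  [0] read 0x26 idx=12: raw=0x27007 flags P=1 W=1 U=1 S=0
  [1] read 0x27 idx=13: raw=0x2B007 flags P=1 W=1 U=1 S=0
  [2] read 0x2B idx=19: raw=0x2F007 flags P=1 W=1 U=1 S=0
  [3] read 0x2F idx=28: raw=0x31007 flags P=1 W=1 U=1 S=0
  → PA=0x31F5C  (4 entries read)

Access #0 fault: NONE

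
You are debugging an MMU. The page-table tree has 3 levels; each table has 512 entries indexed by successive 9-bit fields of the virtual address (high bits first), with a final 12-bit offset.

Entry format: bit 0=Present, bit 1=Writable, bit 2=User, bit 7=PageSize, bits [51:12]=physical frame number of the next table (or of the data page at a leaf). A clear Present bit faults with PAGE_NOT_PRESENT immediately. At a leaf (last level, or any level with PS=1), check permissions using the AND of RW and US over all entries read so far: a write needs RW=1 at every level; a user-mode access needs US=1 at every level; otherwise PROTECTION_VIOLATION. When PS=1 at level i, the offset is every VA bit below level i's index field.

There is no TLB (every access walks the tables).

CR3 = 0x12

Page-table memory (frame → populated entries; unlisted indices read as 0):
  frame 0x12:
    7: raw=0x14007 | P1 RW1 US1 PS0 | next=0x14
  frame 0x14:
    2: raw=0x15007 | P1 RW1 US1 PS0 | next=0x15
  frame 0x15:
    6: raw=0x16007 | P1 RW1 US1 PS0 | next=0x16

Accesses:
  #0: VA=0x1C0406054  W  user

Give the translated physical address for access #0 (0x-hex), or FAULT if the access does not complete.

Trace:
#0 VA=0x1C0406054 (w,user):
  [0] read 0x12 idx=7: raw=0x14007 flags P=1 W=1 U=1 S=0
  [1] read 0x14 idx=2: raw=0x15007 flags P=1 W=1 U=1 S=0
  [2] read 0x15 idx=6: raw=0x16007 flags P=1 W=1 U=1 S=0
  → PA=0x16054  (3 entries read)

Access #0 PA: 0x16054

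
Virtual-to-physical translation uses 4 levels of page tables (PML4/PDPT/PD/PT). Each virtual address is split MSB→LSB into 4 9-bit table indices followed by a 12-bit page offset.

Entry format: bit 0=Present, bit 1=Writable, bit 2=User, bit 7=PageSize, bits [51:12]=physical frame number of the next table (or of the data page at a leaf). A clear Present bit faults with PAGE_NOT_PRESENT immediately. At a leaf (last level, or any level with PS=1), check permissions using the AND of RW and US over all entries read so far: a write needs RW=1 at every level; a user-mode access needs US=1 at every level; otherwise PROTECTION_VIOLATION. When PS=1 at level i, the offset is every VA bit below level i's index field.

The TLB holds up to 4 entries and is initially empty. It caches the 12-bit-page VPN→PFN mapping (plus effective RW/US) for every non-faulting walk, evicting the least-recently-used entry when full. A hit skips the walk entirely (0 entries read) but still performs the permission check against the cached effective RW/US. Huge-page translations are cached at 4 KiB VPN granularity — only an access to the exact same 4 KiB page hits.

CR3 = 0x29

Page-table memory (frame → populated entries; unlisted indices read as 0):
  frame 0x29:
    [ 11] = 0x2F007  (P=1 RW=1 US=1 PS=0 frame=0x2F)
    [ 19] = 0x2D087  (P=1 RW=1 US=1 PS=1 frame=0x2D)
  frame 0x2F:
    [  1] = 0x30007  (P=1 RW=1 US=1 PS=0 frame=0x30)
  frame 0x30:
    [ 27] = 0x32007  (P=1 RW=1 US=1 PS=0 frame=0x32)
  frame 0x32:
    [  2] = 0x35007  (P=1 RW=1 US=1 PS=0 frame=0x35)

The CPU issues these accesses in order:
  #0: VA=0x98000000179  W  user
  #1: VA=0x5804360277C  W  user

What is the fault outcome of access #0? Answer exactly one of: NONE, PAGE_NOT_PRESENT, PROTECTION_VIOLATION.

Trace:
#0 VA=0x98000000179 (w,user):
  lvl0: tbl 0x29, slot 19 ⇒ 0x2D087 (P1/RW1/US1/PS1)
  ✓ 0x2D179 (huge @L0)  — 1 lookups
#1 VA=0x5804360277C (w,user):
  lvl0: tbl 0x29, slot 11 ⇒ 0x2F007 (P1/RW1/US1/PS0)
  lvl1: tbl 0x2F, slot 1 ⇒ 0x30007 (P1/RW1/US1/PS0)
  lvl2: tbl 0x30, slot 27 ⇒ 0x32007 (P1/RW1/US1/PS0)
  lvl3: tbl 0x32, slot 2 ⇒ 0x35007 (P1/RW1/US1/PS0)
  ✓ 0x3577C  — 4 lookups

Access #0 fault: NONE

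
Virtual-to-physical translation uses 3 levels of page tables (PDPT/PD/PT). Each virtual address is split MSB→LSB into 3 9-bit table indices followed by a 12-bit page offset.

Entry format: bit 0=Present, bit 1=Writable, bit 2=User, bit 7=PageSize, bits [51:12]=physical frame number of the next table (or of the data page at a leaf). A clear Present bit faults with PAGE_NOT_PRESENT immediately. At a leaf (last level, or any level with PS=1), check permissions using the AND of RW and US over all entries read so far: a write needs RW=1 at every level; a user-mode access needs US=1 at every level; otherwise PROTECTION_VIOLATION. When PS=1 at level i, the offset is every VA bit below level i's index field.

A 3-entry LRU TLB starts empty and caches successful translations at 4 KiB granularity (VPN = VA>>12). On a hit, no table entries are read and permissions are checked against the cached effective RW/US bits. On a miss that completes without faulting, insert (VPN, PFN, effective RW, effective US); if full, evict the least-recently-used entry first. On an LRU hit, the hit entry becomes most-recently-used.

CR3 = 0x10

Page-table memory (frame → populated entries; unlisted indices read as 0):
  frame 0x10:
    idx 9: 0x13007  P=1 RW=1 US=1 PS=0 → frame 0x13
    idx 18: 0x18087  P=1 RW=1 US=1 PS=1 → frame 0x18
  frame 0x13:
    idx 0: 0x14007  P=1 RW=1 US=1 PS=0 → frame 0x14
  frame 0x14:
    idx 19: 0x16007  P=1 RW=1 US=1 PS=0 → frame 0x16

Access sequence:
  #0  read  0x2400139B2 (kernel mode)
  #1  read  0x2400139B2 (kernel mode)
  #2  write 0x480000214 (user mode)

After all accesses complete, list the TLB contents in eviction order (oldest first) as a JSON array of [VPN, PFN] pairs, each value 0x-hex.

Trace:
#0 VA=0x2400139B2 (r,kernel):
  L0: frame=0x10 idx=9 entry=0x13007 [P=1 RW=1 US=1 PS=0]
  L1: frame=0x13 idx=0 entry=0x14007 [P=1 RW=1 US=1 PS=0]
  L2: frame=0x14 idx=19 entry=0x16007 [P=1 RW=1 US=1 PS=0]
  → PA=0x169B2  (3 entries read)
#1 VA=0x2400139B2 (r,kernel):
  TLB hit vpn=0x240013 → PA=0x169B2
#2 VA=0x480000214 (w,user):
  L0: frame=0x10 idx=18 entry=0x18087 [P=1 RW=1 US=1 PS=1]
  → PA=0x18214 (huge @L0)  (1 entries read)

TLB: [["0x240013", "0x16"], ["0x480000", "0x18"]]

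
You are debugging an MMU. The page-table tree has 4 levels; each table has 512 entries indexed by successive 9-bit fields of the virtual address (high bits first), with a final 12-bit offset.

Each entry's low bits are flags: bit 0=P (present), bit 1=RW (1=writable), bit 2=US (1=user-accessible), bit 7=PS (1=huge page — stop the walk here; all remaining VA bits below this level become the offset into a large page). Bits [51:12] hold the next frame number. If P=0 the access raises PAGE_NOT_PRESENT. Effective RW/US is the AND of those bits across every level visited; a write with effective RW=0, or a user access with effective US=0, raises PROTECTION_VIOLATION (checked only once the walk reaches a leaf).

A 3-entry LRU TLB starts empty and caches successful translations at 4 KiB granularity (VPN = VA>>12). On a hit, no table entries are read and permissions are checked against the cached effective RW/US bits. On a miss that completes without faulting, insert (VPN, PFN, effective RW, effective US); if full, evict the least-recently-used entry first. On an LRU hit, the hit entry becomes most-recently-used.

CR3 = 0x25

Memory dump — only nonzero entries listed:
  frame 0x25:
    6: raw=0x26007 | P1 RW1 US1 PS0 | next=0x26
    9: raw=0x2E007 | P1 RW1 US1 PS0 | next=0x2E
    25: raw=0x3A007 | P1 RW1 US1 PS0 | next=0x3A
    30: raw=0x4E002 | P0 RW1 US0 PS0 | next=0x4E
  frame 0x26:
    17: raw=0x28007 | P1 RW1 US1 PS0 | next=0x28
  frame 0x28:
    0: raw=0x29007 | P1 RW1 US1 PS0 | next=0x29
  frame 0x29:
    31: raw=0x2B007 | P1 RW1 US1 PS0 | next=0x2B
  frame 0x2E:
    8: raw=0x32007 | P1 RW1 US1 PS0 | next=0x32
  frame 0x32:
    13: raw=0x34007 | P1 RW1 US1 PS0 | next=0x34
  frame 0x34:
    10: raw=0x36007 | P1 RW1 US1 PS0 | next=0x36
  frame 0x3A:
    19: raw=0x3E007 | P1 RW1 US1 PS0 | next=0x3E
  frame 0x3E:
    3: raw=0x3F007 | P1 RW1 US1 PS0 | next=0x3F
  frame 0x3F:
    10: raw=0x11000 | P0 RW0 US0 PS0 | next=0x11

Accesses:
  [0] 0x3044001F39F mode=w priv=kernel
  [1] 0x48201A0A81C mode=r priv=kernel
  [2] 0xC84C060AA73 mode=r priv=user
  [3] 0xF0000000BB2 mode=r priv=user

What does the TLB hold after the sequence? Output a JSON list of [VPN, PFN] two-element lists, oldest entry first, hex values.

Per-access translation:
#0 VA=0x3044001F39F (w,kernel):
  L0 @0x25[6] → 0x26007  P=1,RW=1,US=1,PS=0
  L1 @0x26[17] → 0x28007  P=1,RW=1,US=1,PS=0
  L2 @0x28[0] → 0x29007  P=1,RW=1,US=1,PS=0
  L3 @0x29[31] → 0x2B007  P=1,RW=1,US=1,PS=0
  ⇒ phys 0x2B39F  [4 reads]
#1 VA=0x48201A0A81C (r,kernel):
  L0 @0x25[9] → 0x2E007  P=1,RW=1,US=1,PS=0
  L1 @0x2E[8] → 0x32007  P=1,RW=1,US=1,PS=0
  L2 @0x32[13] → 0x34007  P=1,RW=1,US=1,PS=0
  L3 @0x34[10] → 0x36007  P=1,RW=1,US=1,PS=0
  ⇒ phys 0x3681C  [4 reads]
#2 VA=0xC84C060AA73 (r,user):
  L0 @0x25[25] → 0x3A007  P=1,RW=1,US=1,PS=0
  L1 @0x3A[19] → 0x3E007  P=1,RW=1,US=1,PS=0
  L2 @0x3E[3] → 0x3F007  P=1,RW=1,US=1,PS=0
  L3 @0x3F[10] → 0x11000  P=0,RW=0,US=0,PS=0
  ✗ PAGE_NOT_PRESENT  [4 reads]
#3 VA=0xF0000000BB2 (r,user):
  L0 @0x25[30] → 0x4E002  P=0,RW=1,US=0,PS=0
  ✗ PAGE_NOT_PRESENT  [1 reads]

TLB: [["0x3044001F", "0x2B"], ["0x48201A0A", "0x36"]]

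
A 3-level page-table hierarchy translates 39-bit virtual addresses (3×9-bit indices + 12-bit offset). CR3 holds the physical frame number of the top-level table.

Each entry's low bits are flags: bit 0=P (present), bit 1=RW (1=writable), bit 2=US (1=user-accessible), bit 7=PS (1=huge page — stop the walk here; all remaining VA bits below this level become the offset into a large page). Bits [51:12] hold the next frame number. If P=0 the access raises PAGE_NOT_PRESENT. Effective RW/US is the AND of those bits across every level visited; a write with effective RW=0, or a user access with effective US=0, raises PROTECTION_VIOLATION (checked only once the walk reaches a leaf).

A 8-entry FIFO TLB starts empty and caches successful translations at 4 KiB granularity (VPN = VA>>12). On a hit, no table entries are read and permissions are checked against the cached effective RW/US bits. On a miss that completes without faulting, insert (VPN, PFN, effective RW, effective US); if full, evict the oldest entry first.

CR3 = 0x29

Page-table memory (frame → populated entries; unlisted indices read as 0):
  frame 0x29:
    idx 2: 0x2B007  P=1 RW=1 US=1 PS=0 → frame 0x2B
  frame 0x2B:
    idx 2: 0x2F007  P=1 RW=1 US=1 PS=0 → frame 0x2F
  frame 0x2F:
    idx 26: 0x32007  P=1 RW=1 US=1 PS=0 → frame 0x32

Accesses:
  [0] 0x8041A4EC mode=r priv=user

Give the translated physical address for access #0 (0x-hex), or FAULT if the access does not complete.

Per-access translation:
#0 VA=0x8041A4EC (r,user):
  [0] read 0x29 idx=2: raw=0x2B007 flags P=1 W=1 U=1 S=0
  [1] read 0x2B idx=2: raw=0x2F007 flags P=1 W=1 U=1 S=0
  [2] read 0x2F idx=26: raw=0x32007 flags P=1 W=1 U=1 S=0
  ⇒ phys 0x324EC  [3 reads]

Access #0 PA: 0x324EC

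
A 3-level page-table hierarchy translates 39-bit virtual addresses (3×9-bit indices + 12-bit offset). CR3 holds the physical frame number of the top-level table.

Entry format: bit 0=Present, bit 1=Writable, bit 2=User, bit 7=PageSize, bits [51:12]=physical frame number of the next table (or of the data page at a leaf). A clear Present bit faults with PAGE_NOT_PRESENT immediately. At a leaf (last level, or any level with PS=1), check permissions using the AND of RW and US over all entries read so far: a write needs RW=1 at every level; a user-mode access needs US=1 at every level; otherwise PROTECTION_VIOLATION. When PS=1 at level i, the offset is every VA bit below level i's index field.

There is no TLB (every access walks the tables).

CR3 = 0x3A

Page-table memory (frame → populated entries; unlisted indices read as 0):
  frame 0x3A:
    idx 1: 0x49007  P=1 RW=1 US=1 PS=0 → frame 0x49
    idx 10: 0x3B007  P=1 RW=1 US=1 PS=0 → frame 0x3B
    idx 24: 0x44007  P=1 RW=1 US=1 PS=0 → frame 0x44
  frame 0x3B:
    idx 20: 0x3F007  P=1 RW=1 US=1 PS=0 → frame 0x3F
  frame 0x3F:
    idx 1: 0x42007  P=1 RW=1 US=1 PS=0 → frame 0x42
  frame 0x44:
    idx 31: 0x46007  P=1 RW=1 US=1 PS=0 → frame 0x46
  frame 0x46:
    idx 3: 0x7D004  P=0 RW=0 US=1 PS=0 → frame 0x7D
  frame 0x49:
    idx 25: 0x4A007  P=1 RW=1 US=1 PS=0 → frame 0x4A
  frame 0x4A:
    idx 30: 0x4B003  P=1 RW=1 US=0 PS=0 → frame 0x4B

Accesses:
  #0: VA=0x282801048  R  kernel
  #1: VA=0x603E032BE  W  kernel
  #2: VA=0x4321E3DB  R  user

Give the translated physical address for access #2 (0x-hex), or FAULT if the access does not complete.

Trace:
#0 VA=0x282801048 (r,kernel):
  [0] read 0x3A idx=10: raw=0x3B007 flags P=1 W=1 U=1 S=0
  [1] read 0x3B idx=20: raw=0x3F007 flags P=1 W=1 U=1 S=0
  [2] read 0x3F idx=1: raw=0x42007 flags P=1 W=1 U=1 S=0
  ⇒ phys 0x42048  [3 reads]
#1 VA=0x603E032BE (w,kernel):
  [0] read 0x3A idx=24: raw=0x44007 flags P=1 W=1 U=1 S=0
  [1] read 0x44 idx=31: raw=0x46007 flags P=1 W=1 U=1 S=0
  [2] read 0x46 idx=3: raw=0x7D004 flags P=0 W=0 U=1 S=0
  ✗ PAGE_NOT_PRESENT  [3 reads]
#2 VA=0x4321E3DB (r,user):
  [0] read 0x3A idx=1: raw=0x49007 flags P=1 W=1 U=1 S=0
  [1] read 0x49 idx=25: raw=0x4A007 flags P=1 W=1 U=1 S=0
  [2] read 0x4A idx=30: raw=0x4B003 flags P=1 W=1 U=0 S=0
  ✗ PROTECTION_VIOLATION  [3 reads]

Access #2 PA: FAULT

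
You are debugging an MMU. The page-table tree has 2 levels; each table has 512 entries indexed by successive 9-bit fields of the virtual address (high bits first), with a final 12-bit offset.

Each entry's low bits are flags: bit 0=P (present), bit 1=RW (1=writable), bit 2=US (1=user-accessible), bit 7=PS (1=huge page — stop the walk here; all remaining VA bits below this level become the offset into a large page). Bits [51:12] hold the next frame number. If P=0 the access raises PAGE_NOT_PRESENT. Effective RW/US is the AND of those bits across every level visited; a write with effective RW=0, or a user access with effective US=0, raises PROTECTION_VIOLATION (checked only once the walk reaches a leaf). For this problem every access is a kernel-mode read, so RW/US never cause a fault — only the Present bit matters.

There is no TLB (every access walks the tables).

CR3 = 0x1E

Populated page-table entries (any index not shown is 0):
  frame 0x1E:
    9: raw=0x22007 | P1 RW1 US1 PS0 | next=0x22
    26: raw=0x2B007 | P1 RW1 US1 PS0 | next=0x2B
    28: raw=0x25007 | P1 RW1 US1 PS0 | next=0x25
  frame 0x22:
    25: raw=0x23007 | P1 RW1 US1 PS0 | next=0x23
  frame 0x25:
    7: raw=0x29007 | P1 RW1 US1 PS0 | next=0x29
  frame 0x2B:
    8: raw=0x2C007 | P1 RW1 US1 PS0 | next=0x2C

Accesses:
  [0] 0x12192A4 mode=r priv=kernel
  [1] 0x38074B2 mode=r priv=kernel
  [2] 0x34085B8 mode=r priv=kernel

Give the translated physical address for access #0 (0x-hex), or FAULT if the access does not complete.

Trace:
#0 VA=0x12192A4 (r,kernel):
  L0: frame=0x1E idx=9 entry=0x22007 [P=1 RW=1 US=1 PS=0]
  L1: frame=0x22 idx=25 entry=0x23007 [P=1 RW=1 US=1 PS=0]
  ✓ 0x232A4  — 2 lookups
#1 VA=0x38074B2 (r,kernel):
  L0: frame=0x1E idx=28 entry=0x25007 [P=1 RW=1 US=1 PS=0]
  L1: frame=0x25 idx=7 entry=0x29007 [P=1 RW=1 US=1 PS=0]
  ✓ 0x294B2  — 2 lookups
#2 VA=0x34085B8 (r,kernel):
  L0: frame=0x1E idx=26 entry=0x2B007 [P=1 RW=1 US=1 PS=0]
  L1: frame=0x2B idx=8 entry=0x2C007 [P=1 RW=1 US=1 PS=0]
  ✓ 0x2C5B8  — 2 lookups

Access #0 PA: 0x232A4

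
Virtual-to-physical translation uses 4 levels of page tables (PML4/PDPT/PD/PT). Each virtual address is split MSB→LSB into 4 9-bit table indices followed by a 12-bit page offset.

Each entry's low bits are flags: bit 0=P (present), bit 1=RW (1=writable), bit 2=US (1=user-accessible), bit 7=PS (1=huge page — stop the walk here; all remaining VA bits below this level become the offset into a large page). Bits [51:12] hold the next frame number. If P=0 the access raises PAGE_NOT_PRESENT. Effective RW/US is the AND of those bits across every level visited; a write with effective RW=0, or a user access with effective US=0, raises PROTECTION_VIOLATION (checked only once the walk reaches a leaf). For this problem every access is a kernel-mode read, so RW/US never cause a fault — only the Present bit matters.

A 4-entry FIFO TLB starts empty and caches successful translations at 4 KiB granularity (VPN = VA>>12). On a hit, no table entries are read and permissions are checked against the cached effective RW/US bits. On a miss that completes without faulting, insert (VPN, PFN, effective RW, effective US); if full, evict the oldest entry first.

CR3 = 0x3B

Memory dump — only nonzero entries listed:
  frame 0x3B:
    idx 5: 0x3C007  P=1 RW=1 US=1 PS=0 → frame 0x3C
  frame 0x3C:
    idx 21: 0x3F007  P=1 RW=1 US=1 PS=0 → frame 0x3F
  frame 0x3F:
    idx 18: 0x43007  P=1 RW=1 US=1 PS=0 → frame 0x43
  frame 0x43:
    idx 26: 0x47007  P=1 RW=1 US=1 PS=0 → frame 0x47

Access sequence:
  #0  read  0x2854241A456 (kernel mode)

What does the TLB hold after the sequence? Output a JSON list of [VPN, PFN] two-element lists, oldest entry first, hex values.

Trace:
#0 VA=0x2854241A456 (r,kernel):
  L0 @0x3B[5] → 0x3C007  P=1,RW=1,US=1,PS=0
  L1 @0x3C[21] → 0x3F007  P=1,RW=1,US=1,PS=0
  L2 @0x3F[18] → 0x43007  P=1,RW=1,US=1,PS=0
  L3 @0x43[26] → 0x47007  P=1,RW=1,US=1,PS=0
  ⇒ phys 0x47456  [4 reads]

TLB: [["0x2854241A", "0x47"]]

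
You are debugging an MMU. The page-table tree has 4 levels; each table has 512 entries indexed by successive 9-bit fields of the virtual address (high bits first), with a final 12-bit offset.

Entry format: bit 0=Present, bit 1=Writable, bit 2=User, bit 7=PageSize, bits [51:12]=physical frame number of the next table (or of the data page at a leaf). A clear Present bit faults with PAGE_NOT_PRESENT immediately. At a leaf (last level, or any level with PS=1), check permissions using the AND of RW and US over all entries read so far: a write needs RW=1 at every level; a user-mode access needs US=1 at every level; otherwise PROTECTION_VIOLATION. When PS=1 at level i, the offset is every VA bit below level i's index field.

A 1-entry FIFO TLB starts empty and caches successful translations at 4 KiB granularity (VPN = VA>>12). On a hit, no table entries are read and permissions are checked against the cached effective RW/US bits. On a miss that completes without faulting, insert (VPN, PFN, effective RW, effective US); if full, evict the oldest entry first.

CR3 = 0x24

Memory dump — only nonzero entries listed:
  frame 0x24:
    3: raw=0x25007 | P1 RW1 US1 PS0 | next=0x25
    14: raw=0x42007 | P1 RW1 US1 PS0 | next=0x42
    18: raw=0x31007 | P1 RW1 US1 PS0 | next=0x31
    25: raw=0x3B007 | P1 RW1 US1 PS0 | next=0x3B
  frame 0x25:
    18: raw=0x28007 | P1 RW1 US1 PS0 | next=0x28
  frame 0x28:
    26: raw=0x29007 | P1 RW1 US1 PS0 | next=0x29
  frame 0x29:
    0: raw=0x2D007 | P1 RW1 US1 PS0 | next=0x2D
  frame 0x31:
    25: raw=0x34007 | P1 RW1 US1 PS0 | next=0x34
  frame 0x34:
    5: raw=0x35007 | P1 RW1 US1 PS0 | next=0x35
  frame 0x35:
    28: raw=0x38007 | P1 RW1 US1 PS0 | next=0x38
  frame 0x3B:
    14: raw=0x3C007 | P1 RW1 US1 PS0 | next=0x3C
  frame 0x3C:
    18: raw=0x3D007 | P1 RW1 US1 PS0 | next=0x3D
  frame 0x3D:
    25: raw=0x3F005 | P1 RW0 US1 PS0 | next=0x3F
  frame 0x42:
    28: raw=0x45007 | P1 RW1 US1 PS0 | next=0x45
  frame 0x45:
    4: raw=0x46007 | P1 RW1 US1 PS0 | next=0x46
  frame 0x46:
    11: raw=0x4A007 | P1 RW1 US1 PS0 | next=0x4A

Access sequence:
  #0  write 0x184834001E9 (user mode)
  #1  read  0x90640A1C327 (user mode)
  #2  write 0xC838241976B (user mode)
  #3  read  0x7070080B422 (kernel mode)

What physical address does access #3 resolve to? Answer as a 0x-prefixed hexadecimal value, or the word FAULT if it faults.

Trace:
#0 VA=0x184834001E9 (w,user):
  lvl0: tbl 0x24, slot 3 ⇒ 0x25007 (P1/RW1/US1/PS0)
  lvl1: tbl 0x25, slot 18 ⇒ 0x28007 (P1/RW1/US1/PS0)
  lvl2: tbl 0x28, slot 26 ⇒ 0x29007 (P1/RW1/US1/PS0)
  lvl3: tbl 0x29, slot 0 ⇒ 0x2D007 (P1/RW1/US1/PS0)
  → PA=0x2D1E9  (4 entries read)
#1 VA=0x90640A1C327 (r,user):
  lvl0: tbl 0x24, slot 18 ⇒ 0x31007 (P1/RW1/US1/PS0)
  lvl1: tbl 0x31, slot 25 ⇒ 0x34007 (P1/RW1/US1/PS0)
  lvl2: tbl 0x34, slot 5 ⇒ 0x35007 (P1/RW1/US1/PS0)
  lvl3: tbl 0x35, slot 28 ⇒ 0x38007 (P1/RW1/US1/PS0)
  → PA=0x38327  (4 entries read)
#2 VA=0xC838241976B (w,user):
  lvl0: tbl 0x24, slot 25 ⇒ 0x3B007 (P1/RW1/US1/PS0)
  lvl1: tbl 0x3B, slot 14 ⇒ 0x3C007 (P1/RW1/US1/PS0)
  lvl2: tbl 0x3C, slot 18 ⇒ 0x3D007 (P1/RW1/US1/PS0)
  lvl3: tbl 0x3D, slot 25 ⇒ 0x3F005 (P1/RW0/US1/PS0)
  → PROTECTION_VIOLATION  (4 entries read)
#3 VA=0x7070080B422 (r,kernel):
  lvl0: tbl 0x24, slot 14 ⇒ 0x42007 (P1/RW1/US1/PS0)
  lvl1: tbl 0x42, slot 28 ⇒ 0x45007 (P1/RW1/US1/PS0)
  lvl2: tbl 0x45, slot 4 ⇒ 0x46007 (P1/RW1/US1/PS0)
  lvl3: tbl 0x46, slot 11 ⇒ 0x4A007 (P1/RW1/US1/PS0)
  → PA=0x4A422  (4 entries read)

Access #3 PA: 0x4A422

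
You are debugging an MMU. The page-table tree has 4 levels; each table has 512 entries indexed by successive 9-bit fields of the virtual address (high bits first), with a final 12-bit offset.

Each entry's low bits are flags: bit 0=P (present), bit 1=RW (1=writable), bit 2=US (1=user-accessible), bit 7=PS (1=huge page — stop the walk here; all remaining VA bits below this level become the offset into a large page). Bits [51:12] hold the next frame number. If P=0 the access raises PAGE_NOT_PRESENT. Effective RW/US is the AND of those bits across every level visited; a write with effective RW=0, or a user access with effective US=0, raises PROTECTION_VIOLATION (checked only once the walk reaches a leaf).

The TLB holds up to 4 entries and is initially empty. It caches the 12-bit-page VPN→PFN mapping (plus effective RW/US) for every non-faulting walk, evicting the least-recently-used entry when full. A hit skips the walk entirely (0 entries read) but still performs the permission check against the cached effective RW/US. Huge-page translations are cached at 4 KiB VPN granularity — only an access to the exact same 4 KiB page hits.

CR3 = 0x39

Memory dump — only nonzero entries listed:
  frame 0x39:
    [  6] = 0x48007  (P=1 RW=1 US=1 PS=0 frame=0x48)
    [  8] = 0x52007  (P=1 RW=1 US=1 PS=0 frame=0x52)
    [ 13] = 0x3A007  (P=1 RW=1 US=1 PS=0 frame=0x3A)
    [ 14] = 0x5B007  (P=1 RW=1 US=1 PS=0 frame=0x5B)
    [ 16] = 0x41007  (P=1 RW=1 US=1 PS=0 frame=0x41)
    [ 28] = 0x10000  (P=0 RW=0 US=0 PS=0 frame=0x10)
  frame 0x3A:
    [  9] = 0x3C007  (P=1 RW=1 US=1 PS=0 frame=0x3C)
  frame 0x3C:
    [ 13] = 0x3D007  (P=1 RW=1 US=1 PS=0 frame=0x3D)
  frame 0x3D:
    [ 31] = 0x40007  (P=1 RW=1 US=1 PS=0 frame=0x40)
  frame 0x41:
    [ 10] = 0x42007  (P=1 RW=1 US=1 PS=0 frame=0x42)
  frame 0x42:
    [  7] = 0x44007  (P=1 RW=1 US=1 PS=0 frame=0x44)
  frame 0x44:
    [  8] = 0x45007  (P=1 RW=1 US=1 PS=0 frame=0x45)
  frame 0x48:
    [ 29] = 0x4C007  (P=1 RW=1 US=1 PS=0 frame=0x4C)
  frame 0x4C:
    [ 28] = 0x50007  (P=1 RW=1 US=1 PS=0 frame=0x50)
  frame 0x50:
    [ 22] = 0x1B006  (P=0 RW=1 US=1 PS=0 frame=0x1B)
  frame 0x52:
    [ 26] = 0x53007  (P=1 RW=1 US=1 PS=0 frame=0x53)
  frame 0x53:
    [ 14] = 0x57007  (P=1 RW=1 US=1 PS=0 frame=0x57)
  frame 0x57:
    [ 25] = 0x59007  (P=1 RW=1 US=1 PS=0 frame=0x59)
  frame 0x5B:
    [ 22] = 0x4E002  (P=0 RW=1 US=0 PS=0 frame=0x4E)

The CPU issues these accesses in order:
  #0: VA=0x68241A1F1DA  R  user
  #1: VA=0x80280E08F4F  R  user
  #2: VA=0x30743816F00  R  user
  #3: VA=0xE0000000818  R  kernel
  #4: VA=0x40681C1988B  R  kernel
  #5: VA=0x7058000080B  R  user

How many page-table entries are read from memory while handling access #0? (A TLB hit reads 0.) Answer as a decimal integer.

Per-access translation:
#0 VA=0x68241A1F1DA (r,user):
  L0 @0x39[13] → 0x3A007  P=1,RW=1,US=1,PS=0
  L1 @0x3A[9] → 0x3C007  P=1,RW=1,US=1,PS=0
  L2 @0x3C[13] → 0x3D007  P=1,RW=1,US=1,PS=0
  L3 @0x3D[31] → 0x40007  P=1,RW=1,US=1,PS=0
  ✓ 0x401DA  — 4 lookups
#1 VA=0x80280E08F4F (r,user):
  L0 @0x39[16] → 0x41007  P=1,RW=1,US=1,PS=0
  L1 @0x41[10] → 0x42007  P=1,RW=1,US=1,PS=0
  L2 @0x42[7] → 0x44007  P=1,RW=1,US=1,PS=0
  L3 @0x44[8] → 0x45007  P=1,RW=1,US=1,PS=0
  ✓ 0x45F4F  — 4 lookups
#2 VA=0x30743816F00 (r,user):
  L0 @0x39[6] → 0x48007  P=1,RW=1,US=1,PS=0
  L1 @0x48[29] → 0x4C007  P=1,RW=1,US=1,PS=0
  L2 @0x4C[28] → 0x50007  P=1,RW=1,US=1,PS=0
  L3 @0x50[22] → 0x1B006  P=0,RW=1,US=1,PS=0
  ⇒ fault: PAGE_NOT_PRESENT  — 4 lookups
#3 VA=0xE0000000818 (r,kernel):
  L0 @0x39[28] → 0x10000  P=0,RW=0,US=0,PS=0
  ⇒ fault: PAGE_NOT_PRESENT  — 1 lookups
#4 VA=0x40681C1988B (r,kernel):
  L0 @0x39[8] → 0x52007  P=1,RW=1,US=1,PS=0
  L1 @0x52[26] → 0x53007  P=1,RW=1,US=1,PS=0
  L2 @0x53[14] → 0x57007  P=1,RW=1,US=1,PS=0
  L3 @0x57[25] → 0x59007  P=1,RW=1,US=1,PS=0
  ✓ 0x5988B  — 4 lookups
#5 VA=0x7058000080B (r,user):
  L0 @0x39[14] → 0x5B007  P=1,RW=1,US=1,PS=0
  L1 @0x5B[22] → 0x4E002  P=0,RW=1,US=0,PS=0
  ⇒ fault: PAGE_NOT_PRESENT  — 2 lookups

Entries read for #0: 4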